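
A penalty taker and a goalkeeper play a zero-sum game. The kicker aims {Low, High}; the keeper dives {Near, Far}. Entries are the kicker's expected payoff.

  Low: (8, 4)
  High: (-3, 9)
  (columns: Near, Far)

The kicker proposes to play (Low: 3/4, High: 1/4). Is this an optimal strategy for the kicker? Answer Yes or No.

Yes

Against Near this mix gives (3/4)·8 + (1/4)·(-3) = 21/4.
Against Far this mix gives (3/4)·4 + (1/4)·9 = 21/4.
All of the keeper's active replies (Near, Far) yield 21/4, and no column does worse for the kicker. The mix makes the keeper indifferent and guarantees 21/4, so it is optimal.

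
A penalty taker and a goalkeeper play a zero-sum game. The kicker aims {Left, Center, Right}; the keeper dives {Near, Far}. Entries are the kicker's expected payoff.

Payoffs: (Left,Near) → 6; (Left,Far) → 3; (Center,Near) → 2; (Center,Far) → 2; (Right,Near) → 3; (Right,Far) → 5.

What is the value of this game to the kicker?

21/5

Row minima: Left → 3, Center → 2, Right → 3; maximin = 3.
Column maxima: Near → 6, Far → 5; minimax = 5.
3 ≠ 5, so there is no saddle point; optimal play is mixed.
Center is strictly dominated by Left, so the kicker never plays it.
On the remaining 2×2 (Left, Right vs Near, Far):
Let the kicker play Left with probability p. Expected payoff against Near: 6p + 3(1−p) = 3p + 3; against Far: 3p + 5(1−p) = −2p + 5.
Setting these equal: 3p + 3 = −2p + 5 ⇒ 5p = 2 ⇒ p = 2/5, and the value is (3)·(2/5) + 3 = 21/5.
For the keeper: with q = P(Near), equating Left's and Right's payoffs gives 3q + 3 = −2q + 5 ⇒ q = 2/5.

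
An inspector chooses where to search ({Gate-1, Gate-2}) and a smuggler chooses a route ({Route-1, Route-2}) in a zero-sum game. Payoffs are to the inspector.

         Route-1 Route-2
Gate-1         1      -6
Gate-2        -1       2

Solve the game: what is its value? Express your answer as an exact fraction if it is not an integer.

Row minima: Gate-1 → -6, Gate-2 → -1; maximin = -1.
Column maxima: Route-1 → 1, Route-2 → 2; minimax = 1.
-1 ≠ 1, so there is no saddle point; optimal play is mixed.
Let the inspector play Gate-1 with probability p. Expected payoff against Route-1: 1p + (-1)(1−p) = 2p − 1; against Route-2: (-6)p + 2(1−p) = −8p + 2.
Setting these equal: 2p − 1 = −8p + 2 ⇒ 10p = 3 ⇒ p = 3/10, and the value is (2)·(3/10) − 1 = -2/5.
For the smuggler: with q = P(Route-1), equating Gate-1's and Gate-2's payoffs gives 7q − 6 = −3q + 2 ⇒ q = 4/5.

-2/5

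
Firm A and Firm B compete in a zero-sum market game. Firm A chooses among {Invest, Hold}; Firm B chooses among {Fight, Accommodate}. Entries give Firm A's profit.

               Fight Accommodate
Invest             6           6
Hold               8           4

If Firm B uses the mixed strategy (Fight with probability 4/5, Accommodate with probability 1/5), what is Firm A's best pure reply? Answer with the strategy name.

Expected payoff of Invest: (4/5)·6 + (1/5)·6 = 6.
Expected payoff of Hold: (4/5)·8 + (1/5)·4 = 36/5.
The largest is 36/5, so Firm A's best response is Hold.

Hold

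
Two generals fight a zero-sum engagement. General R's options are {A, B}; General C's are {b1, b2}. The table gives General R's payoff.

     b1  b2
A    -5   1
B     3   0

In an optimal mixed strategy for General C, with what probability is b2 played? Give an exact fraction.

8/9

Row minima: A → -5, B → 0; maximin = 0.
Column maxima: b1 → 3, b2 → 1; minimax = 1.
0 ≠ 1, so there is no saddle point; optimal play is mixed.
Let General R play A with probability p. Expected payoff against b1: (-5)p + 3(1−p) = −8p + 3; against b2: 1p + 0(1−p) = p.
Setting these equal: −8p + 3 = p ⇒ −9p = -3 ⇒ p = 1/3, and the value is (-8)·(1/3) + 3 = 1/3.
For General C: with q = P(b1), equating A's and B's payoffs gives −6q + 1 = 3q ⇒ q = 1/9.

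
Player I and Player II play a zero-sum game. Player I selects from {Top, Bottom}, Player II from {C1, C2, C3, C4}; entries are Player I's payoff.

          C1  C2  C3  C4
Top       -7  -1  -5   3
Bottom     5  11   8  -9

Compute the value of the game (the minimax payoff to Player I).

-2

Row minima: Top → -7, Bottom → -9; maximin = -7.
Column maxima: C1 → 5, C2 → 11, C3 → 8, C4 → 3; minimax = 3.
-7 ≠ 3, so there is no saddle point; optimal play is mixed.
C2 is strictly dominated by C1 (it gives Player I strictly more in every row), so Player II never plays it.
C3 is strictly dominated by C1 (it gives Player I strictly more in every row), so Player II never plays it.
On the remaining 2×2 (Top, Bottom vs C1, C4):
Let Player I play Top with probability p. Expected payoff against C1: (-7)p + 5(1−p) = −12p + 5; against C4: 3p + (-9)(1−p) = 12p − 9.
Setting these equal: −12p + 5 = 12p − 9 ⇒ −24p = -14 ⇒ p = 7/12, and the value is (-12)·(7/12) + 5 = -2.
For Player II: with q = P(C1), equating Top's and Bottom's payoffs gives −10q + 3 = 14q − 9 ⇒ q = 1/2.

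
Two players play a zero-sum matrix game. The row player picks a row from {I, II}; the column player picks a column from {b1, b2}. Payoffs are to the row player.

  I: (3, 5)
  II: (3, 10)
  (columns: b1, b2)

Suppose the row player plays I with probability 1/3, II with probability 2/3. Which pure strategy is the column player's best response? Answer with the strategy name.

If the column player plays b1, the row player's expected payoff is (1/3)·3 + (2/3)·3 = 3.
If the column player plays b2, the row player's expected payoff is (1/3)·5 + (2/3)·10 = 25/3.
The column player minimizes the row player's payoff; the smallest is 3, so the best response is b1.

b1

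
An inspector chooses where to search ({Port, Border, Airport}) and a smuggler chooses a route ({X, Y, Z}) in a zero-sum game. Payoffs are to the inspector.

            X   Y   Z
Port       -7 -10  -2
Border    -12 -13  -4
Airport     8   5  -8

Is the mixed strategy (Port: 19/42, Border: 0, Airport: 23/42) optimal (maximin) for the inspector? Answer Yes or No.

No

Against X this mix gives (19/42)·(-7) + (23/42)·8 = 17/14.
Against Y this mix gives (19/42)·(-10) + (23/42)·5 = -25/14.
Against Z this mix gives (19/42)·(-2) + (23/42)·(-8) = -37/7.
The smuggler will play Z, holding the inspector to -37/7. Shifting weight toward the row that does better against Z would raise this floor (the equalizing mix achieves -30/7 against both Z and Y), so the proposed strategy is not optimal.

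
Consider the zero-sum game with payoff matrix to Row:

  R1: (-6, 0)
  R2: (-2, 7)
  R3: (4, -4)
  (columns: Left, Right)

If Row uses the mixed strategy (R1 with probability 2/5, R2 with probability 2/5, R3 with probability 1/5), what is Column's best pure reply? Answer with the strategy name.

Left

If Column plays Left, Row's expected payoff is (2/5)·(-6) + (2/5)·(-2) + (1/5)·4 = -12/5.
If Column plays Right, Row's expected payoff is (2/5)·0 + (2/5)·7 + (1/5)·(-4) = 2.
Column minimizes Row's payoff; the smallest is -12/5, so the best response is Left.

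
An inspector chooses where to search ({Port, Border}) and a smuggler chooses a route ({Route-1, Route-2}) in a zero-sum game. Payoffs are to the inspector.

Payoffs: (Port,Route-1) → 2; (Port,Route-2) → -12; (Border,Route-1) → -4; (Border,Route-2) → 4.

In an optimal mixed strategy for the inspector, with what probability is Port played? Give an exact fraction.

Row minima: Port → -12, Border → -4; maximin = -4.
Column maxima: Route-1 → 2, Route-2 → 4; minimax = 2.
-4 ≠ 2, so there is no saddle point; optimal play is mixed.
Let the inspector play Port with probability p. Expected payoff against Route-1: 2p + (-4)(1−p) = 6p − 4; against Route-2: (-12)p + 4(1−p) = −16p + 4.
Setting these equal: 6p − 4 = −16p + 4 ⇒ 22p = 8 ⇒ p = 4/11, and the value is (6)·(4/11) − 4 = -20/11.
For the smuggler: with q = P(Route-1), equating Port's and Border's payoffs gives 14q − 12 = −8q + 4 ⇒ q = 8/11.

4/11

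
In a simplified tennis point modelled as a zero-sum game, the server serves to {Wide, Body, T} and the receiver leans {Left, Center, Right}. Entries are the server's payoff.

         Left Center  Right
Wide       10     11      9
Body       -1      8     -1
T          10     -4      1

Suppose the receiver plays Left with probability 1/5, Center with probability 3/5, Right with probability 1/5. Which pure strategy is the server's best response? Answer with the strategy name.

Expected payoff of Wide: (1/5)·10 + (3/5)·11 + (1/5)·9 = 52/5.
Expected payoff of Body: (1/5)·(-1) + (3/5)·8 + (1/5)·(-1) = 22/5.
Expected payoff of T: (1/5)·10 + (3/5)·(-4) + (1/5)·1 = -1/5.
The largest is 52/5, so the server's best response is Wide.

Wide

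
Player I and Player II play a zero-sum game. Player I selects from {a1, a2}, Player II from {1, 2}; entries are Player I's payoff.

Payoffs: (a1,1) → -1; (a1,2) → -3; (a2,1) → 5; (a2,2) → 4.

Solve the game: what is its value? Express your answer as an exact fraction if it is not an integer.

Row minima: a1 → -3, a2 → 4; maximin = 4.
Column maxima: 1 → 5, 2 → 4; minimax = 4.
Since maximin = minimax = 4, there is a saddle point and the value is 4.

4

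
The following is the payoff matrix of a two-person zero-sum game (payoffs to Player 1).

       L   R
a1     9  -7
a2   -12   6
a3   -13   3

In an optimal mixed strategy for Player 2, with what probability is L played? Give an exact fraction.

13/34

Row minima: a1 → -7, a2 → -12, a3 → -13; maximin = -7.
Column maxima: L → 9, R → 6; minimax = 6.
-7 ≠ 6, so there is no saddle point; optimal play is mixed.
a3 is strictly dominated by a2, so Player 1 never plays it.
On the remaining 2×2 (a1, a2 vs L, R):
Let Player 1 play a1 with probability p. Expected payoff against L: 9p + (-12)(1−p) = 21p − 12; against R: (-7)p + 6(1−p) = −13p + 6.
Setting these equal: 21p − 12 = −13p + 6 ⇒ 34p = 18 ⇒ p = 9/17, and the value is (21)·(9/17) − 12 = -15/17.
For Player 2: with q = P(L), equating a1's and a2's payoffs gives 16q − 7 = −18q + 6 ⇒ q = 13/34.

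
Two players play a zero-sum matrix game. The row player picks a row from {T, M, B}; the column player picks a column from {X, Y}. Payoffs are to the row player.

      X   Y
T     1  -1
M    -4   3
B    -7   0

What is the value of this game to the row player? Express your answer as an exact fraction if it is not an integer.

Row minima: T → -1, M → -4, B → -7; maximin = -1.
Column maxima: X → 1, Y → 3; minimax = 1.
-1 ≠ 1, so there is no saddle point; optimal play is mixed.
B is strictly dominated by M, so the row player never plays it.
On the remaining 2×2 (T, M vs X, Y):
Let the row player play T with probability p. Expected payoff against X: 1p + (-4)(1−p) = 5p − 4; against Y: (-1)p + 3(1−p) = −4p + 3.
Setting these equal: 5p − 4 = −4p + 3 ⇒ 9p = 7 ⇒ p = 7/9, and the value is (5)·(7/9) − 4 = -1/9.
For the column player: with q = P(X), equating T's and M's payoffs gives 2q − 1 = −7q + 3 ⇒ q = 4/9.

-1/9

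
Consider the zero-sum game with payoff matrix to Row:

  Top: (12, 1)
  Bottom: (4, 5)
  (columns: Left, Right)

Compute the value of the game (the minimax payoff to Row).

Row minima: Top → 1, Bottom → 4; maximin = 4.
Column maxima: Left → 12, Right → 5; minimax = 5.
4 ≠ 5, so there is no saddle point; optimal play is mixed.
Let Row play Top with probability p. Expected payoff against Left: 12p + 4(1−p) = 8p + 4; against Right: 1p + 5(1−p) = −4p + 5.
Setting these equal: 8p + 4 = −4p + 5 ⇒ 12p = 1 ⇒ p = 1/12, and the value is (8)·(1/12) + 4 = 14/3.
For Column: with q = P(Left), equating Top's and Bottom's payoffs gives 11q + 1 = −q + 5 ⇒ q = 1/3.

14/3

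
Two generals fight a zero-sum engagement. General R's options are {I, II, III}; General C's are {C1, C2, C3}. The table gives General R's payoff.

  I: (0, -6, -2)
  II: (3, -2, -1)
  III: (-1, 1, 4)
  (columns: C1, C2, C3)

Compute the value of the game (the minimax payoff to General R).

1/7

Row minima: I → -6, II → -2, III → -1; maximin = -1.
Column maxima: C1 → 3, C2 → 1, C3 → 4; minimax = 1.
-1 ≠ 1, so there is no saddle point; optimal play is mixed.
I is strictly dominated by II, so General R never plays it.
C3 is strictly dominated by C2 (it gives General R strictly more in every row), so General C never plays it.
On the remaining 2×2 (II, III vs C1, C2):
Let General R play II with probability p. Expected payoff against C1: 3p + (-1)(1−p) = 4p − 1; against C2: (-2)p + 1(1−p) = −3p + 1.
Setting these equal: 4p − 1 = −3p + 1 ⇒ 7p = 2 ⇒ p = 2/7, and the value is (4)·(2/7) − 1 = 1/7.
For General C: with q = P(C1), equating II's and III's payoffs gives 5q − 2 = −2q + 1 ⇒ q = 3/7.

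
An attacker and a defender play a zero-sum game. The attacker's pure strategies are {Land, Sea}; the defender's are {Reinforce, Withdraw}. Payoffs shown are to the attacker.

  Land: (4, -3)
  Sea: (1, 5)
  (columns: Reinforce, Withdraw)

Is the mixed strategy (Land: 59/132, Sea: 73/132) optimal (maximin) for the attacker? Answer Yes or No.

Against Reinforce this mix gives (59/132)·4 + (73/132)·1 = 103/44.
Against Withdraw this mix gives (59/132)·(-3) + (73/132)·5 = 47/33.
The defender will play Withdraw, holding the attacker to 47/33. Shifting weight toward the row that does better against Withdraw would raise this floor (the equalizing mix achieves 23/11 against both Withdraw and Reinforce), so the proposed strategy is not optimal.

No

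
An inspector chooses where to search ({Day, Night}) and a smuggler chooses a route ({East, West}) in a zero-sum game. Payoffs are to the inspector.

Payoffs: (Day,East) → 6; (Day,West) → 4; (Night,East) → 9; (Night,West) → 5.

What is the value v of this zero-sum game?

Row minima: Day → 4, Night → 5; maximin = 5.
Column maxima: East → 9, West → 5; minimax = 5.
Since maximin = minimax = 5, there is a saddle point and the value is 5.

5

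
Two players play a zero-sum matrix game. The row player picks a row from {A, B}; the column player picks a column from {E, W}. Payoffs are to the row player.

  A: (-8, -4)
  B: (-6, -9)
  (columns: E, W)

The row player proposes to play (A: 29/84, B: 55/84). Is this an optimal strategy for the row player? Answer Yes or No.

Against E this mix gives (29/84)·(-8) + (55/84)·(-6) = -281/42.
Against W this mix gives (29/84)·(-4) + (55/84)·(-9) = -611/84.
The column player will play W, holding the row player to -611/84. Shifting weight toward the row that does better against W would raise this floor (the equalizing mix achieves -48/7 against both W and E), so the proposed strategy is not optimal.

No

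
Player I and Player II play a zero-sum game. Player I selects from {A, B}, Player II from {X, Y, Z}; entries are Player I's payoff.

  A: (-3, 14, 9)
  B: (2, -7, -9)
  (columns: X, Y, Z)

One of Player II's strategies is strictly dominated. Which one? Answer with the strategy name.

Z holds Player I's payoff strictly below Y in every row: 9 < 14, -9 < -7.
So Y is strictly dominated for Player II.

Y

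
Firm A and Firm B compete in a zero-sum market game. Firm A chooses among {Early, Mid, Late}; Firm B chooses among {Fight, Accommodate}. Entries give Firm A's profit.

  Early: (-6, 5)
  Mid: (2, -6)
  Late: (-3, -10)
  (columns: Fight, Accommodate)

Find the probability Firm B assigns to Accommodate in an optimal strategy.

Row minima: Early → -6, Mid → -6, Late → -10; maximin = -6.
Column maxima: Fight → 2, Accommodate → 5; minimax = 2.
-6 ≠ 2, so there is no saddle point; optimal play is mixed.
Late is strictly dominated by Mid, so Firm A never plays it.
On the remaining 2×2 (Early, Mid vs Fight, Accommodate):
Let Firm A play Early with probability p. Expected payoff against Fight: (-6)p + 2(1−p) = −8p + 2; against Accommodate: 5p + (-6)(1−p) = 11p − 6.
Setting these equal: −8p + 2 = 11p − 6 ⇒ −19p = -8 ⇒ p = 8/19, and the value is (-8)·(8/19) + 2 = -26/19.
For Firm B: with q = P(Fight), equating Early's and Mid's payoffs gives −11q + 5 = 8q − 6 ⇒ q = 11/19.

8/19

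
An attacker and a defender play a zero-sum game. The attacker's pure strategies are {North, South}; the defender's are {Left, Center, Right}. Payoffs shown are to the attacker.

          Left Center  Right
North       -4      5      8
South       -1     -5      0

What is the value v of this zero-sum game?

Row minima: North → -4, South → -5; maximin = -4.
Column maxima: Left → -1, Center → 5, Right → 8; minimax = -1.
-4 ≠ -1, so there is no saddle point; optimal play is mixed.
Right is strictly dominated by Left (it gives the attacker strictly more in every row), so the defender never plays it.
On the remaining 2×2 (North, South vs Left, Center):
Let the attacker play North with probability p. Expected payoff against Left: (-4)p + (-1)(1−p) = −3p − 1; against Center: 5p + (-5)(1−p) = 10p − 5.
Setting these equal: −3p − 1 = 10p − 5 ⇒ −13p = -4 ⇒ p = 4/13, and the value is (-3)·(4/13) − 1 = -25/13.
For the defender: with q = P(Left), equating North's and South's payoffs gives −9q + 5 = 4q − 5 ⇒ q = 10/13.

-25/13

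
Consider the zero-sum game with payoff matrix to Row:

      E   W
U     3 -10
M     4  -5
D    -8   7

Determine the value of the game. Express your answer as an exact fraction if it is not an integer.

Row minima: U → -10, M → -5, D → -8; maximin = -5.
Column maxima: E → 4, W → 7; minimax = 4.
-5 ≠ 4, so there is no saddle point; optimal play is mixed.
U is strictly dominated by M, so Row never plays it.
On the remaining 2×2 (M, D vs E, W):
Let Row play M with probability p. Expected payoff against E: 4p + (-8)(1−p) = 12p − 8; against W: (-5)p + 7(1−p) = −12p + 7.
Setting these equal: 12p − 8 = −12p + 7 ⇒ 24p = 15 ⇒ p = 5/8, and the value is (12)·(5/8) − 8 = -1/2.
For Column: with q = P(E), equating M's and D's payoffs gives 9q − 5 = −15q + 7 ⇒ q = 1/2.

-1/2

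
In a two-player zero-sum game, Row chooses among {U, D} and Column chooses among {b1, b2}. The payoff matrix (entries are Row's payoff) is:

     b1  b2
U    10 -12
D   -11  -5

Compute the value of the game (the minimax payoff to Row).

Row minima: U → -12, D → -11; maximin = -11.
Column maxima: b1 → 10, b2 → -5; minimax = -5.
-11 ≠ -5, so there is no saddle point; optimal play is mixed.
Let Row play U with probability p. Expected payoff against b1: 10p + (-11)(1−p) = 21p − 11; against b2: (-12)p + (-5)(1−p) = −7p − 5.
Setting these equal: 21p − 11 = −7p − 5 ⇒ 28p = 6 ⇒ p = 3/14, and the value is (21)·(3/14) − 11 = -13/2.
For Column: with q = P(b1), equating U's and D's payoffs gives 22q − 12 = −6q − 5 ⇒ q = 1/4.

-13/2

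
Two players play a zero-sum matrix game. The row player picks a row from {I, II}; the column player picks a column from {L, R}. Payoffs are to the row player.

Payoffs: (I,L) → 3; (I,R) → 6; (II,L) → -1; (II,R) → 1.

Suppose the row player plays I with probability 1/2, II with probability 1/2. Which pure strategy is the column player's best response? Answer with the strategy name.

If the column player plays L, the row player's expected payoff is (1/2)·3 + (1/2)·(-1) = 1.
If the column player plays R, the row player's expected payoff is (1/2)·6 + (1/2)·1 = 7/2.
The column player minimizes the row player's payoff; the smallest is 1, so the best response is L.

L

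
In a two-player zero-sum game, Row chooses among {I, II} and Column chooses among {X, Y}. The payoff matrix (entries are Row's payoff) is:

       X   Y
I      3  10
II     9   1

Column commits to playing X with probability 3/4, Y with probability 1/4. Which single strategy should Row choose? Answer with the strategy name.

II

Expected payoff of I: (3/4)·3 + (1/4)·10 = 19/4.
Expected payoff of II: (3/4)·9 + (1/4)·1 = 7.
The largest is 7, so Row's best response is II.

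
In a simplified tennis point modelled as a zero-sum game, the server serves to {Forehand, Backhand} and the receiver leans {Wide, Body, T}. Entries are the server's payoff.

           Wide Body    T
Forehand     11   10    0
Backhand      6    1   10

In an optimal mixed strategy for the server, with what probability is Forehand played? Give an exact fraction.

Row minima: Forehand → 0, Backhand → 1; maximin = 1.
Column maxima: Wide → 11, Body → 10, T → 10; minimax = 10.
1 ≠ 10, so there is no saddle point; optimal play is mixed.
Wide is strictly dominated by Body (it gives the server strictly more in every row), so the receiver never plays it.
On the remaining 2×2 (Forehand, Backhand vs Body, T):
Let the server play Forehand with probability p. Expected payoff against Body: 10p + 1(1−p) = 9p + 1; against T: 0p + 10(1−p) = −10p + 10.
Setting these equal: 9p + 1 = −10p + 10 ⇒ 19p = 9 ⇒ p = 9/19, and the value is (9)·(9/19) + 1 = 100/19.
For the receiver: with q = P(Body), equating Forehand's and Backhand's payoffs gives 10q = −9q + 10 ⇒ q = 10/19.

9/19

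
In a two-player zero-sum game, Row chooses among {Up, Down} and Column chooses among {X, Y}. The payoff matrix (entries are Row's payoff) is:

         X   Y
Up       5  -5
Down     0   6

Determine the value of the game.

Row minima: Up → -5, Down → 0; maximin = 0.
Column maxima: X → 5, Y → 6; minimax = 5.
0 ≠ 5, so there is no saddle point; optimal play is mixed.
Let Row play Up with probability p. Expected payoff against X: 5p + 0(1−p) = 5p; against Y: (-5)p + 6(1−p) = −11p + 6.
Setting these equal: 5p = −11p + 6 ⇒ 16p = 6 ⇒ p = 3/8, and the value is (5)·(3/8) = 15/8.
For Column: with q = P(X), equating Up's and Down's payoffs gives 10q − 5 = −6q + 6 ⇒ q = 11/16.

15/8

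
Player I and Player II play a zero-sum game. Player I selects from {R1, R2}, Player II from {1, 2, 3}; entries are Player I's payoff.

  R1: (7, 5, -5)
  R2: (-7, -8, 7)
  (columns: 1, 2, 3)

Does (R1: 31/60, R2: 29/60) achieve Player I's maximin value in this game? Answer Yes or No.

Against 1 this mix gives (31/60)·7 + (29/60)·(-7) = 7/30.
Against 2 this mix gives (31/60)·5 + (29/60)·(-8) = -77/60.
Against 3 this mix gives (31/60)·(-5) + (29/60)·7 = 4/5.
Player II will play 2, holding Player I to -77/60. Shifting weight toward the row that does better against 2 would raise this floor (the equalizing mix achieves -1/5 against both 2 and 3), so the proposed strategy is not optimal.

No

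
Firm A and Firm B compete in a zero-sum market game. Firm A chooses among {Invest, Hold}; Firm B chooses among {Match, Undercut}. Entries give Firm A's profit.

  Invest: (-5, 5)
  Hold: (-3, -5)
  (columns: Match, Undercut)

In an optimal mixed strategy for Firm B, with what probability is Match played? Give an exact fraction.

Row minima: Invest → -5, Hold → -5; maximin = -5.
Column maxima: Match → -3, Undercut → 5; minimax = -3.
-5 ≠ -3, so there is no saddle point; optimal play is mixed.
Let Firm A play Invest with probability p. Expected payoff against Match: (-5)p + (-3)(1−p) = −2p − 3; against Undercut: 5p + (-5)(1−p) = 10p − 5.
Setting these equal: −2p − 3 = 10p − 5 ⇒ −12p = -2 ⇒ p = 1/6, and the value is (-2)·(1/6) − 3 = -10/3.
For Firm B: with q = P(Match), equating Invest's and Hold's payoffs gives −10q + 5 = 2q − 5 ⇒ q = 5/6.

5/6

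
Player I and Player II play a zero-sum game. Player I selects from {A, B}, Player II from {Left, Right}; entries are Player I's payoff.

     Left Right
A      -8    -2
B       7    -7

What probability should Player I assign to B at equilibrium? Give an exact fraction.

Row minima: A → -8, B → -7; maximin = -7.
Column maxima: Left → 7, Right → -2; minimax = -2.
-7 ≠ -2, so there is no saddle point; optimal play is mixed.
Let Player I play A with probability p. Expected payoff against Left: (-8)p + 7(1−p) = −15p + 7; against Right: (-2)p + (-7)(1−p) = 5p − 7.
Setting these equal: −15p + 7 = 5p − 7 ⇒ −20p = -14 ⇒ p = 7/10, and the value is (-15)·(7/10) + 7 = -7/2.
For Player II: with q = P(Left), equating A's and B's payoffs gives −6q − 2 = 14q − 7 ⇒ q = 1/4.

3/10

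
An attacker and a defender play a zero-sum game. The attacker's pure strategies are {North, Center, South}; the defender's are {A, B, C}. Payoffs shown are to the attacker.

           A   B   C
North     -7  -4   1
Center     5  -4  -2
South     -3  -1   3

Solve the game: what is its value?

-17/11

Row minima: North → -7, Center → -4, South → -3; maximin = -3.
Column maxima: A → 5, B → -1, C → 3; minimax = -1.
-3 ≠ -1, so there is no saddle point; optimal play is mixed.
North is strictly dominated by South, so the attacker never plays it.
C is strictly dominated by B (it gives the attacker strictly more in every row), so the defender never plays it.
On the remaining 2×2 (Center, South vs A, B):
Let the attacker play Center with probability p. Expected payoff against A: 5p + (-3)(1−p) = 8p − 3; against B: (-4)p + (-1)(1−p) = −3p − 1.
Setting these equal: 8p − 3 = −3p − 1 ⇒ 11p = 2 ⇒ p = 2/11, and the value is (8)·(2/11) − 3 = -17/11.
For the defender: with q = P(A), equating Center's and South's payoffs gives 9q − 4 = −2q − 1 ⇒ q = 3/11.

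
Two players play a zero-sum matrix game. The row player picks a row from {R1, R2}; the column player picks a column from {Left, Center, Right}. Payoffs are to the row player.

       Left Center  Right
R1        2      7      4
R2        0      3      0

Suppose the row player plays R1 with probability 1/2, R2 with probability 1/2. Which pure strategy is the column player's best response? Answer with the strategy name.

Left

If the column player plays Left, the row player's expected payoff is (1/2)·2 + (1/2)·0 = 1.
If the column player plays Center, the row player's expected payoff is (1/2)·7 + (1/2)·3 = 5.
If the column player plays Right, the row player's expected payoff is (1/2)·4 + (1/2)·0 = 2.
The column player minimizes the row player's payoff; the smallest is 1, so the best response is Left.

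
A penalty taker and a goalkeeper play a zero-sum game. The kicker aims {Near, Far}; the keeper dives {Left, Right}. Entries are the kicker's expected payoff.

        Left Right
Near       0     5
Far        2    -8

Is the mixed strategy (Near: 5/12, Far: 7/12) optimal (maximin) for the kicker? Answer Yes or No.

Against Left this mix gives (5/12)·0 + (7/12)·2 = 7/6.
Against Right this mix gives (5/12)·5 + (7/12)·(-8) = -31/12.
The keeper will play Right, holding the kicker to -31/12. Shifting weight toward the row that does better against Right would raise this floor (the equalizing mix achieves 2/3 against both Right and Left), so the proposed strategy is not optimal.

No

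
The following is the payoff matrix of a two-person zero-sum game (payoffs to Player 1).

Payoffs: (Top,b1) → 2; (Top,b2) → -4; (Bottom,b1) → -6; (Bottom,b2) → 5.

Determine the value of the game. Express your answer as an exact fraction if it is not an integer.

Row minima: Top → -4, Bottom → -6; maximin = -4.
Column maxima: b1 → 2, b2 → 5; minimax = 2.
-4 ≠ 2, so there is no saddle point; optimal play is mixed.
Let Player 1 play Top with probability p. Expected payoff against b1: 2p + (-6)(1−p) = 8p − 6; against b2: (-4)p + 5(1−p) = −9p + 5.
Setting these equal: 8p − 6 = −9p + 5 ⇒ 17p = 11 ⇒ p = 11/17, and the value is (8)·(11/17) − 6 = -14/17.
For Player 2: with q = P(b1), equating Top's and Bottom's payoffs gives 6q − 4 = −11q + 5 ⇒ q = 9/17.

-14/17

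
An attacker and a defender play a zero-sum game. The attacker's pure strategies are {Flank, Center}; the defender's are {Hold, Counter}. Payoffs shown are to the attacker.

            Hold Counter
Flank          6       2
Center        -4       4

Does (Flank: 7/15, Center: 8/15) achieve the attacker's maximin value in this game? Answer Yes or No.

No

Against Hold this mix gives (7/15)·6 + (8/15)·(-4) = 2/3.
Against Counter this mix gives (7/15)·2 + (8/15)·4 = 46/15.
The defender will play Hold, holding the attacker to 2/3. Shifting weight toward the row that does better against Hold would raise this floor (the equalizing mix achieves 8/3 against both Hold and Counter), so the proposed strategy is not optimal.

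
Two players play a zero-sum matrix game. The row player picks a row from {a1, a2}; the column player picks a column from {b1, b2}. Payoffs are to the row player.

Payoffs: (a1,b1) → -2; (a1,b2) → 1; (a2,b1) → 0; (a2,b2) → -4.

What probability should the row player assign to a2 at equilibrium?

3/7

Row minima: a1 → -2, a2 → -4; maximin = -2.
Column maxima: b1 → 0, b2 → 1; minimax = 0.
-2 ≠ 0, so there is no saddle point; optimal play is mixed.
Let the row player play a1 with probability p. Expected payoff against b1: (-2)p + 0(1−p) = −2p; against b2: 1p + (-4)(1−p) = 5p − 4.
Setting these equal: −2p = 5p − 4 ⇒ −7p = -4 ⇒ p = 4/7, and the value is (-2)·(4/7) = -8/7.
For the column player: with q = P(b1), equating a1's and a2's payoffs gives −3q + 1 = 4q − 4 ⇒ q = 5/7.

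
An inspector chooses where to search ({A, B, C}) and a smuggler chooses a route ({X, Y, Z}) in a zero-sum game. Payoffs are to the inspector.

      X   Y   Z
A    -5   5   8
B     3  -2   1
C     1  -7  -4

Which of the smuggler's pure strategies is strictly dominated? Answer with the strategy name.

Z

Y holds the inspector's payoff strictly below Z in every row: 5 < 8, -2 < 1, -7 < -4.
So Z is strictly dominated for the smuggler.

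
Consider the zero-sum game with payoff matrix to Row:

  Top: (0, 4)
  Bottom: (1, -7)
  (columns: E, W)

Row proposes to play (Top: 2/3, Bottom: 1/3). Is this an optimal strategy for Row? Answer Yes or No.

Yes

Against E this mix gives (2/3)·0 + (1/3)·1 = 1/3.
Against W this mix gives (2/3)·4 + (1/3)·(-7) = 1/3.
All of Column's active replies (E, W) yield 1/3, and no column does worse for Row. The mix makes Column indifferent and guarantees 1/3, so it is optimal.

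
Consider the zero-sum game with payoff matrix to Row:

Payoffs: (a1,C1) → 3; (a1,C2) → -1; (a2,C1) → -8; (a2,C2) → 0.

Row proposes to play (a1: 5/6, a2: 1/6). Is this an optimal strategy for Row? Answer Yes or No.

Against C1 this mix gives (5/6)·3 + (1/6)·(-8) = 7/6.
Against C2 this mix gives (5/6)·(-1) + (1/6)·0 = -5/6.
Column will play C2, holding Row to -5/6. Shifting weight toward the row that does better against C2 would raise this floor (the equalizing mix achieves -2/3 against both C2 and C1), so the proposed strategy is not optimal.

No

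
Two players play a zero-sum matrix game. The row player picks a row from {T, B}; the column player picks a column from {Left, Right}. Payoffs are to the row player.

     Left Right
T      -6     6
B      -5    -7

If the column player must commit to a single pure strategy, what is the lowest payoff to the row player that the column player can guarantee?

-5

Column maxima: Left → -5, Right → 6.
The smallest of these is -5.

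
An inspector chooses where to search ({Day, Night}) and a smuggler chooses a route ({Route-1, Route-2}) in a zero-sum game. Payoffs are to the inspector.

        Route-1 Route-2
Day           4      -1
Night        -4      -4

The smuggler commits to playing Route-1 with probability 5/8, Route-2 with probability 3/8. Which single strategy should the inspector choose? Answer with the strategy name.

Expected payoff of Day: (5/8)·4 + (3/8)·(-1) = 17/8.
Expected payoff of Night: (5/8)·(-4) + (3/8)·(-4) = -4.
The largest is 17/8, so the inspector's best response is Day.

Day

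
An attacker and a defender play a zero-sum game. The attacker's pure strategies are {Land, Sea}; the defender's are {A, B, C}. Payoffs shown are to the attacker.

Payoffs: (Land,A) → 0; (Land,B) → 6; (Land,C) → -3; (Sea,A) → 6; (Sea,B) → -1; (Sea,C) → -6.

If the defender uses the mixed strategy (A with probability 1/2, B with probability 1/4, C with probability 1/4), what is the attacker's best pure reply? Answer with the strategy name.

Expected payoff of Land: (1/2)·0 + (1/4)·6 + (1/4)·(-3) = 3/4.
Expected payoff of Sea: (1/2)·6 + (1/4)·(-1) + (1/4)·(-6) = 5/4.
The largest is 5/4, so the attacker's best response is Sea.

Sea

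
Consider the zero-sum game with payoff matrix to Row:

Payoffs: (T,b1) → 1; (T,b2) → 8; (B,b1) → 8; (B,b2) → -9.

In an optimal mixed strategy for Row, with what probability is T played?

17/24

Row minima: T → 1, B → -9; maximin = 1.
Column maxima: b1 → 8, b2 → 8; minimax = 8.
1 ≠ 8, so there is no saddle point; optimal play is mixed.
Let Row play T with probability p. Expected payoff against b1: 1p + 8(1−p) = −7p + 8; against b2: 8p + (-9)(1−p) = 17p − 9.
Setting these equal: −7p + 8 = 17p − 9 ⇒ −24p = -17 ⇒ p = 17/24, and the value is (-7)·(17/24) + 8 = 73/24.
For Column: with q = P(b1), equating T's and B's payoffs gives −7q + 8 = 17q − 9 ⇒ q = 17/24.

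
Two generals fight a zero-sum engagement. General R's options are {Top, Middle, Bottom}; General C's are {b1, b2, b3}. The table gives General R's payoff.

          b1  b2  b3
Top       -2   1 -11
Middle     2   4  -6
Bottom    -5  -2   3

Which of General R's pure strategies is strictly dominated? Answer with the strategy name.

Middle gives a strictly higher payoff than Top against every column: 2 > -2, 4 > 1, -6 > -11.
So Top is strictly dominated and General R never plays it.

Top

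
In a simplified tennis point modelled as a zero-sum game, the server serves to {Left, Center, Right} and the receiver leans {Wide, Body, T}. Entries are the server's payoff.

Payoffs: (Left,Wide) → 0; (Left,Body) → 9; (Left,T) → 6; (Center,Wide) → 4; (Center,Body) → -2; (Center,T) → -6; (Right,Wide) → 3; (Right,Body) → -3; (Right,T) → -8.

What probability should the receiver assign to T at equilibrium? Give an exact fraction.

1/4

Row minima: Left → 0, Center → -6, Right → -8; maximin = 0.
Column maxima: Wide → 4, Body → 9, T → 6; minimax = 4.
0 ≠ 4, so there is no saddle point; optimal play is mixed.
Right is strictly dominated by Center, so the server never plays it.
Body is strictly dominated by T (it gives the server strictly more in every row), so the receiver never plays it.
On the remaining 2×2 (Left, Center vs Wide, T):
Let the server play Left with probability p. Expected payoff against Wide: 0p + 4(1−p) = −4p + 4; against T: 6p + (-6)(1−p) = 12p − 6.
Setting these equal: −4p + 4 = 12p − 6 ⇒ −16p = -10 ⇒ p = 5/8, and the value is (-4)·(5/8) + 4 = 3/2.
For the receiver: with q = P(Wide), equating Left's and Center's payoffs gives −6q + 6 = 10q − 6 ⇒ q = 3/4.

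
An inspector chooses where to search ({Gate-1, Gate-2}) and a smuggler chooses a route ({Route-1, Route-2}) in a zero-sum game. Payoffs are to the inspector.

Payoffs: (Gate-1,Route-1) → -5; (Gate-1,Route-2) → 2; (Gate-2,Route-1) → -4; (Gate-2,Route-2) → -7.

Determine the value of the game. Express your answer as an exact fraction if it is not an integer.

-43/10

Row minima: Gate-1 → -5, Gate-2 → -7; maximin = -5.
Column maxima: Route-1 → -4, Route-2 → 2; minimax = -4.
-5 ≠ -4, so there is no saddle point; optimal play is mixed.
Let the inspector play Gate-1 with probability p. Expected payoff against Route-1: (-5)p + (-4)(1−p) = −p − 4; against Route-2: 2p + (-7)(1−p) = 9p − 7.
Setting these equal: −p − 4 = 9p − 7 ⇒ −10p = -3 ⇒ p = 3/10, and the value is (-1)·(3/10) − 4 = -43/10.
For the smuggler: with q = P(Route-1), equating Gate-1's and Gate-2's payoffs gives −7q + 2 = 3q − 7 ⇒ q = 9/10.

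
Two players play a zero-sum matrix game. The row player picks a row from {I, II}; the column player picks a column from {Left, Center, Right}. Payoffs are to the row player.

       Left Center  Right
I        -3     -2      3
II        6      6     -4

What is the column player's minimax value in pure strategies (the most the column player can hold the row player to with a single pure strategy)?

Column maxima: Left → 6, Center → 6, Right → 3.
The smallest of these is 3.

3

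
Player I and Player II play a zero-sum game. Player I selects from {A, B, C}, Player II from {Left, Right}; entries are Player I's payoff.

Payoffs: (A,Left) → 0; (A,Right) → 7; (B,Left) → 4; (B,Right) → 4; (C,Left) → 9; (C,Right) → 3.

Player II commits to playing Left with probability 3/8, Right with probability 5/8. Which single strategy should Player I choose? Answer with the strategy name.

Expected payoff of A: (3/8)·0 + (5/8)·7 = 35/8.
Expected payoff of B: (3/8)·4 + (5/8)·4 = 4.
Expected payoff of C: (3/8)·9 + (5/8)·3 = 21/4.
The largest is 21/4, so Player I's best response is C.

C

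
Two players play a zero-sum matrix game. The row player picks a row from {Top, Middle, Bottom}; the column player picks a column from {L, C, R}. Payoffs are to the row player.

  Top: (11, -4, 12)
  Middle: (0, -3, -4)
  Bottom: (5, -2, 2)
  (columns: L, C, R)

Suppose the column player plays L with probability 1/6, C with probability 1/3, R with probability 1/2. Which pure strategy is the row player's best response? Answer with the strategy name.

Expected payoff of Top: (1/6)·11 + (1/3)·(-4) + (1/2)·12 = 13/2.
Expected payoff of Middle: (1/6)·0 + (1/3)·(-3) + (1/2)·(-4) = -3.
Expected payoff of Bottom: (1/6)·5 + (1/3)·(-2) + (1/2)·2 = 7/6.
The largest is 13/2, so the row player's best response is Top.

Top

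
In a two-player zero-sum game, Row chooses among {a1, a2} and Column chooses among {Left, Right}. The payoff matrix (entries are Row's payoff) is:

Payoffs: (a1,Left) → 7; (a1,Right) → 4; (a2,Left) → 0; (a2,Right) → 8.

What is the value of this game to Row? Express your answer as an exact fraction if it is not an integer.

Row minima: a1 → 4, a2 → 0; maximin = 4.
Column maxima: Left → 7, Right → 8; minimax = 7.
4 ≠ 7, so there is no saddle point; optimal play is mixed.
Let Row play a1 with probability p. Expected payoff against Left: 7p + 0(1−p) = 7p; against Right: 4p + 8(1−p) = −4p + 8.
Setting these equal: 7p = −4p + 8 ⇒ 11p = 8 ⇒ p = 8/11, and the value is (7)·(8/11) = 56/11.
For Column: with q = P(Left), equating a1's and a2's payoffs gives 3q + 4 = −8q + 8 ⇒ q = 4/11.

56/11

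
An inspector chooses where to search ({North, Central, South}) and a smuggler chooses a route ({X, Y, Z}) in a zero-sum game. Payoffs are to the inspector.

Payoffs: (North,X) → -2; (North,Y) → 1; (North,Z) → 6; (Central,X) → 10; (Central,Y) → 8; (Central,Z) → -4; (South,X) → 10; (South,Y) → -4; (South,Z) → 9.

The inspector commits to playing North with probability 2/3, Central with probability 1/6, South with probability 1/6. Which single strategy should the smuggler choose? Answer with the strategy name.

Y

If the smuggler plays X, the inspector's expected payoff is (2/3)·(-2) + (1/6)·10 + (1/6)·10 = 2.
If the smuggler plays Y, the inspector's expected payoff is (2/3)·1 + (1/6)·8 + (1/6)·(-4) = 4/3.
If the smuggler plays Z, the inspector's expected payoff is (2/3)·6 + (1/6)·(-4) + (1/6)·9 = 29/6.
The smuggler minimizes the inspector's payoff; the smallest is 4/3, so the best response is Y.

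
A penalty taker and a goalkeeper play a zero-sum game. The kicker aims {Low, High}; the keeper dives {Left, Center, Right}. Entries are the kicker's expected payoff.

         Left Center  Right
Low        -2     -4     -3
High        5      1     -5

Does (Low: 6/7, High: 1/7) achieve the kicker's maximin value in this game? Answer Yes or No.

Against Left this mix gives (6/7)·(-2) + (1/7)·5 = -1.
Against Center this mix gives (6/7)·(-4) + (1/7)·1 = -23/7.
Against Right this mix gives (6/7)·(-3) + (1/7)·(-5) = -23/7.
All of the keeper's active replies (Center, Right) yield -23/7, and no column does worse for the kicker. The mix makes the keeper indifferent and guarantees -23/7, so it is optimal.

Yes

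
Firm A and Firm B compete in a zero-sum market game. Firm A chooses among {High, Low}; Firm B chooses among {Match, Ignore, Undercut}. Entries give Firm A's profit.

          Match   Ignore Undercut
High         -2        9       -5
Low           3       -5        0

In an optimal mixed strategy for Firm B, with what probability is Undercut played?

14/19

Row minima: High → -5, Low → -5; maximin = -5.
Column maxima: Match → 3, Ignore → 9, Undercut → 0; minimax = 0.
-5 ≠ 0, so there is no saddle point; optimal play is mixed.
Match is strictly dominated by Undercut (it gives Firm A strictly more in every row), so Firm B never plays it.
On the remaining 2×2 (High, Low vs Ignore, Undercut):
Let Firm A play High with probability p. Expected payoff against Ignore: 9p + (-5)(1−p) = 14p − 5; against Undercut: (-5)p + 0(1−p) = −5p.
Setting these equal: 14p − 5 = −5p ⇒ 19p = 5 ⇒ p = 5/19, and the value is (14)·(5/19) − 5 = -25/19.
For Firm B: with q = P(Ignore), equating High's and Low's payoffs gives 14q − 5 = −5q ⇒ q = 5/19.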